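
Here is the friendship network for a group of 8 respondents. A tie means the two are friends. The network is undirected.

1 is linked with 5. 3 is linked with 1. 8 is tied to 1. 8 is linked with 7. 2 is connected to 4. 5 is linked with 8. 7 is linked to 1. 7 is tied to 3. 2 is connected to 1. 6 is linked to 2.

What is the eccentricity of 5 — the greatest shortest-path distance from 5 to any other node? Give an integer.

3

Distances from 5: 1:1, 2:2, 3:2, 4:3, 6:3, 7:2, 8:1.
The largest is 3 (to 4 and 6), so the eccentricity of 5 is 3.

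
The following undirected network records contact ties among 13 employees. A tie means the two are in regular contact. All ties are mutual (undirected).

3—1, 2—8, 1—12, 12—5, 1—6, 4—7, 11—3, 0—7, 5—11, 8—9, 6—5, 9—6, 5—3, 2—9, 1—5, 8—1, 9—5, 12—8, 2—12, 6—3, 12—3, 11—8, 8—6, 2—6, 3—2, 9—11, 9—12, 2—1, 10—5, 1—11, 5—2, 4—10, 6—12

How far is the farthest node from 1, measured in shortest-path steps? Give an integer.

5

Distances from 1: 0:5, 2:1, 3:1, 4:3, 5:1, 6:1, 7:4, 8:1, 9:2, 10:2, 11:1, 12:1.
The largest is 5 (to 0), so the eccentricity of 1 is 5.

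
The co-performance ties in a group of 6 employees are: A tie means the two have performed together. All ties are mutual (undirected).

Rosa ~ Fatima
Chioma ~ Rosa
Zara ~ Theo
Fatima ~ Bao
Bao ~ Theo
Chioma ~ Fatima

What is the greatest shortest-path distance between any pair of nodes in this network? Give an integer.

Eccentricity of each node (its greatest distance to any other): Bao:2, Chioma:4, Fatima:3, Rosa:4, Theo:3, Zara:4.
The maximum eccentricity is 4, realized for instance by the pair Chioma–Zara via Chioma – Fatima – Bao – Theo – Zara. So the diameter is 4.

4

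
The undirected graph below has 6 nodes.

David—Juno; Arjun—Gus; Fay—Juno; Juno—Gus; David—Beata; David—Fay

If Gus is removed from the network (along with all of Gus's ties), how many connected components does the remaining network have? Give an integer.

Without Gus, the remaining ties split the others into: {Beata, David, Fay, Juno}; {Arjun}.
That's 2 separate components.

2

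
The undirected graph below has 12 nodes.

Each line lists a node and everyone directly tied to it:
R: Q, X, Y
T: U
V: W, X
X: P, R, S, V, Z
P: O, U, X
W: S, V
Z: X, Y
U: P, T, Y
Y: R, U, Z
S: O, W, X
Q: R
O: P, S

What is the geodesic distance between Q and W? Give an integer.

4

One shortest route is Q – R – X – V – W, which uses 4 edges, and at distance 3 from Q we only reach {P, S, U, V, Z}, which does not include W. So d(Q,W) = 4.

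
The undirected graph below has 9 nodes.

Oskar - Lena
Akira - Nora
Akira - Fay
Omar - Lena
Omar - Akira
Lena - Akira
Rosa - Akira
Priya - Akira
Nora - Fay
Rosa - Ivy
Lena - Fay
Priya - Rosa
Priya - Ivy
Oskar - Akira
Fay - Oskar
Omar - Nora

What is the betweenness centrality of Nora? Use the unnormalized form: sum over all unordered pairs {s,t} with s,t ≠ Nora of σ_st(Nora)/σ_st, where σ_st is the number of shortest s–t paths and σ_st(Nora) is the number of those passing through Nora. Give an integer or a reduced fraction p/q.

1/3

Pairs whose geodesics pass through Nora — Fay–Omar: 1/3.
All other pairs contribute 0.
Summing the contributions gives betweenness(Nora) = 1/3.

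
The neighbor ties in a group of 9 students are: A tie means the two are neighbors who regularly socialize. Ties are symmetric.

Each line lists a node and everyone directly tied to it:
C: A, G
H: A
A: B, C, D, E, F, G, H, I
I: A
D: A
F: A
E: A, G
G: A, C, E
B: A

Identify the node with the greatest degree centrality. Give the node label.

Degrees — A:8, B:1, C:2, D:1, E:2, F:1, G:3, H:1, I:1.
The maximum is 8, attained only by A.

A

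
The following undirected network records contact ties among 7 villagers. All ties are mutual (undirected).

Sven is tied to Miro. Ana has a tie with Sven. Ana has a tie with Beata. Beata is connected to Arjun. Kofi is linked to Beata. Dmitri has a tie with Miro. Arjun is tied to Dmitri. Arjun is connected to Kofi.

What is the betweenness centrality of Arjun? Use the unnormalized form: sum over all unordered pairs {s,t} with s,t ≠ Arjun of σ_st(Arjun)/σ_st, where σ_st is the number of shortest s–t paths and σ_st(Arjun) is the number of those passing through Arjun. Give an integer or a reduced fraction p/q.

4

Pairs whose geodesics pass through Arjun — Ana–Dmitri: 1/2; Miro–Kofi: 1; Miro–Beata: 1/2; Dmitri–Kofi: 1; Dmitri–Beata: 1.
All other pairs contribute 0.
Summing the contributions gives betweenness(Arjun) = 4.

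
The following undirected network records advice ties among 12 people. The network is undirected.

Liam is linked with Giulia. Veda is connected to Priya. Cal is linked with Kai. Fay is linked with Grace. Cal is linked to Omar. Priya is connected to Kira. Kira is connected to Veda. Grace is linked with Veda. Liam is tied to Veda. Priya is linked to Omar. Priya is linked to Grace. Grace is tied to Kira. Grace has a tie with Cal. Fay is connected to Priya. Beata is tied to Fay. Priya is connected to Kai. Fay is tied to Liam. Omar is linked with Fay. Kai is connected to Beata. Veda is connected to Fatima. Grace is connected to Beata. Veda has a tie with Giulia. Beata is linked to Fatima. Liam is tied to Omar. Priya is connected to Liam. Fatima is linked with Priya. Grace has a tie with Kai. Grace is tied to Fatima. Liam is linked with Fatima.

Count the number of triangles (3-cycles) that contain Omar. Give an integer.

3

Omar's neighbors: Cal, Fay, Liam, and Priya.
Neighbor pairs that are themselves tied: Omar–Fay–Liam; Omar–Fay–Priya; Omar–Liam–Priya. Each forms one triangle with Omar, for 3 in total.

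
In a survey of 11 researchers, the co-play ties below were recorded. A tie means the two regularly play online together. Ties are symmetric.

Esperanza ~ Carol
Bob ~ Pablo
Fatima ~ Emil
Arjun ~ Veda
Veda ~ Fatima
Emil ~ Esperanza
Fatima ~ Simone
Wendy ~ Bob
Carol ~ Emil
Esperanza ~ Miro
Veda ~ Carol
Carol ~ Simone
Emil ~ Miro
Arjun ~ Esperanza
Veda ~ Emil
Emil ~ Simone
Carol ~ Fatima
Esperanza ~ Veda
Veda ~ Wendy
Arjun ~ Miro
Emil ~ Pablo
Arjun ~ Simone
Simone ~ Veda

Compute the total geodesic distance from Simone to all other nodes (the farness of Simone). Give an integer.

16

Distances from Simone: Arjun:1, Bob:3, Carol:1, Emil:1, Esperanza:2, Fatima:1, Miro:2, Pablo:2, Veda:1, Wendy:2.
Sum = 1 + 3 + 1 + 1 + 2 + 1 + 2 + 2 + 1 + 2 = 16.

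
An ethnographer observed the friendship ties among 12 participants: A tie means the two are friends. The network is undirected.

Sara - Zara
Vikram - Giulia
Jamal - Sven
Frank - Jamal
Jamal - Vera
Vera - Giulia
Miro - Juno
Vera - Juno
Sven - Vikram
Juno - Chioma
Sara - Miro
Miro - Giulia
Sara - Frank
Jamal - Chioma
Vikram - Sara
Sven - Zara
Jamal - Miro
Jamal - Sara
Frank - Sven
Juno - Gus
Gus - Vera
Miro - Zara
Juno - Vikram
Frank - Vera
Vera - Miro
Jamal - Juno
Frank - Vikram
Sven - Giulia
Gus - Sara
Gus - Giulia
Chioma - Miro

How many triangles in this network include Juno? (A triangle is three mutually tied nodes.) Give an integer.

Juno's neighbors: Chioma, Gus, Jamal, Miro, Vera, and Vikram.
Neighbor pairs that are themselves tied: Juno–Chioma–Jamal; Juno–Chioma–Miro; Juno–Gus–Vera; Juno–Jamal–Miro; Juno–Jamal–Vera; Juno–Miro–Vera. Each forms one triangle with Juno, for 6 in total.

6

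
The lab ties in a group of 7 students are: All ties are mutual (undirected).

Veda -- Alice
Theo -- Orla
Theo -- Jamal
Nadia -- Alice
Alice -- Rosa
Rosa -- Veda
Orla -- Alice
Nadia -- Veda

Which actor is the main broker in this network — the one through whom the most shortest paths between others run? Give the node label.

Unnormalized betweenness of each node: Alice:19/2, Jamal:0, Nadia:0, Orla:8, Rosa:0, Theo:5, Veda:1/2.
Alice has the largest value, 19/2, making it the main broker — the node through which the most shortest paths run.

Alice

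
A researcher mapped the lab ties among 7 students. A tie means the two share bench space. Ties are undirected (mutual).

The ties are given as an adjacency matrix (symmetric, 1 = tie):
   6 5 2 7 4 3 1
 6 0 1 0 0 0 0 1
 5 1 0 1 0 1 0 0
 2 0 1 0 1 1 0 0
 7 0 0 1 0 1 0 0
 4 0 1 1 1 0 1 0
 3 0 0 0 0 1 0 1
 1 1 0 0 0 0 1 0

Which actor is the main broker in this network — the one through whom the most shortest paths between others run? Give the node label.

Unnormalized betweenness of each node: 1:1, 2:1, 3:5/2, 4:11/2, 5:7/2, 6:3/2, 7:0.
4 has the largest value, 11/2, making it the main broker — the node through which the most shortest paths run.

4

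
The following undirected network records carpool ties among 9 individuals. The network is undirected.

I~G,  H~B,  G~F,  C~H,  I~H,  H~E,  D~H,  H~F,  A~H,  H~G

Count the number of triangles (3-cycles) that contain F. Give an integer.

F's neighbors: G and H.
Neighbor pairs that are themselves tied: F–G–H. Each forms one triangle with F, for 1 in total.

1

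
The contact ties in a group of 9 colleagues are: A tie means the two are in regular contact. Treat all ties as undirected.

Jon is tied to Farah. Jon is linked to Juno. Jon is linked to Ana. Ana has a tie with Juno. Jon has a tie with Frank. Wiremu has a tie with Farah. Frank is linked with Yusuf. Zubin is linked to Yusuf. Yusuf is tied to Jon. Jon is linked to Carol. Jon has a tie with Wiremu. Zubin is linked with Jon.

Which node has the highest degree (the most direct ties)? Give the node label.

Jon

Degrees — Ana:2, Carol:1, Farah:2, Frank:2, Jon:8, Juno:2, Wiremu:2, Yusuf:3, Zubin:2.
The maximum is 8, attained only by Jon.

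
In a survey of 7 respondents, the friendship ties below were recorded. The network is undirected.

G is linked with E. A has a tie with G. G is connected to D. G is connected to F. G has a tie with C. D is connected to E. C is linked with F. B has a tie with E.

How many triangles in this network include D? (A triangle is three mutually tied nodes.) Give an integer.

1

D's neighbors: E and G.
Neighbor pairs that are themselves tied: D–E–G. Each forms one triangle with D, for 1 in total.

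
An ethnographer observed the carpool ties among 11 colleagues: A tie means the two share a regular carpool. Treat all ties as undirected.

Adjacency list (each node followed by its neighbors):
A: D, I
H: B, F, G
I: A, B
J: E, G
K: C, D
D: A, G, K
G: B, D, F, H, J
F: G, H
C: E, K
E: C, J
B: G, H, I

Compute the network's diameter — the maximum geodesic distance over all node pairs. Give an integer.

Eccentricity of each node (its greatest distance to any other): A:4, B:4, C:4, D:3, E:4, F:4, G:3, H:4, I:4, J:3, K:3.
The maximum eccentricity is 4, realized for instance by the pair F–C via F – G – J – E – C. So the diameter is 4.

4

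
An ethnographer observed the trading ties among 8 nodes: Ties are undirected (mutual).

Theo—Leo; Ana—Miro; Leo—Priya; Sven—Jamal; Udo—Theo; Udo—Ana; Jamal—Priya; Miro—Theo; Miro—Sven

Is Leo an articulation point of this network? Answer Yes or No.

No

Even without Leo, every remaining node can still reach every other (the residual graph is connected), so Leo is not a cut vertex.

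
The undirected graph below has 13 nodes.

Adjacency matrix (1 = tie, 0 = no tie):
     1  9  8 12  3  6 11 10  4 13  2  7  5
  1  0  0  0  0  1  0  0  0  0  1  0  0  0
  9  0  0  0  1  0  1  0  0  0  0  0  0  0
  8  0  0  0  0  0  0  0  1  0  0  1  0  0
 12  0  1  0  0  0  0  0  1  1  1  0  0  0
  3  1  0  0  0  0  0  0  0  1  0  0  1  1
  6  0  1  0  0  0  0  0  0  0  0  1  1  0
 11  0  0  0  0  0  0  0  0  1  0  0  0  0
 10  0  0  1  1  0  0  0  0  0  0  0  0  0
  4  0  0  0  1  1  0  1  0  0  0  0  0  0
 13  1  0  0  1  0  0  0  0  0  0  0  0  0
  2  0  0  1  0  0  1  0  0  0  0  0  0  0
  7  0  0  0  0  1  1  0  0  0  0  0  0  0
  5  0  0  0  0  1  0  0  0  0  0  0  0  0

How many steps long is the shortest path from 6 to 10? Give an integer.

3

One shortest route is 6 – 2 – 8 – 10, which uses 3 edges, and at distance 2 from 6 we only reach {3, 8, 12}, which does not include 10. So d(6,10) = 3.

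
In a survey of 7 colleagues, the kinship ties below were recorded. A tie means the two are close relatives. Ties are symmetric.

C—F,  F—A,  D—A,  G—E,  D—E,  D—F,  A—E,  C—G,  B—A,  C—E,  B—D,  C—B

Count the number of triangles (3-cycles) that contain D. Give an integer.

3

D's neighbors: A, B, E, and F.
Neighbor pairs that are themselves tied: D–A–B; D–A–E; D–A–F. Each forms one triangle with D, for 3 in total.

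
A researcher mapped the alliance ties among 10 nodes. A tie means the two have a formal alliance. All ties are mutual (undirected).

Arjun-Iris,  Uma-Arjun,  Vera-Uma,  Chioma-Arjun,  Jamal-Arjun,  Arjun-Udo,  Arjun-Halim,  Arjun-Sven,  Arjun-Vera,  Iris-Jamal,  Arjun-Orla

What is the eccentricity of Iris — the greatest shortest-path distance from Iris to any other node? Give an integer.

Distances from Iris: Arjun:1, Chioma:2, Halim:2, Jamal:1, Orla:2, Sven:2, Udo:2, Uma:2, Vera:2.
The largest is 2 (to Halim, Sven, Orla, Vera, Chioma, Udo, and Uma), so the eccentricity of Iris is 2.

2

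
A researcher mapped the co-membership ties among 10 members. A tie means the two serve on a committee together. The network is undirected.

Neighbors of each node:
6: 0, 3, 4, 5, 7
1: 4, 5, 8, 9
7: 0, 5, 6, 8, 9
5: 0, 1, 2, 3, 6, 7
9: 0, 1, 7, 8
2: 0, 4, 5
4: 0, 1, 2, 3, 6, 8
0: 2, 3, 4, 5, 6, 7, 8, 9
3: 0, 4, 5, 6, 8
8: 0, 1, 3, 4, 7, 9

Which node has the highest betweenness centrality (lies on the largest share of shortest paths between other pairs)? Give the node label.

Unnormalized betweenness of each node: 0:337/60, 1:67/60, 2:1/5, 3:7/10, 4:3, 5:10/3, 6:47/60, 7:4/3, 8:7/3, 9:7/12.
0 has the largest value, 337/60, making it the main broker — the node through which the most shortest paths run.

0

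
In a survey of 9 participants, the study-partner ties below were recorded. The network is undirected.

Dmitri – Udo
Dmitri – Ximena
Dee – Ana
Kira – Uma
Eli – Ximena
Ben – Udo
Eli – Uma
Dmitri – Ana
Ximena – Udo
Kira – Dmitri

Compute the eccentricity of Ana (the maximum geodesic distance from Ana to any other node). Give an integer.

Distances from Ana: Ben:3, Dee:1, Dmitri:1, Eli:3, Kira:2, Udo:2, Uma:3, Ximena:2.
The largest is 3 (to Uma, Eli, and Ben), so the eccentricity of Ana is 3.

3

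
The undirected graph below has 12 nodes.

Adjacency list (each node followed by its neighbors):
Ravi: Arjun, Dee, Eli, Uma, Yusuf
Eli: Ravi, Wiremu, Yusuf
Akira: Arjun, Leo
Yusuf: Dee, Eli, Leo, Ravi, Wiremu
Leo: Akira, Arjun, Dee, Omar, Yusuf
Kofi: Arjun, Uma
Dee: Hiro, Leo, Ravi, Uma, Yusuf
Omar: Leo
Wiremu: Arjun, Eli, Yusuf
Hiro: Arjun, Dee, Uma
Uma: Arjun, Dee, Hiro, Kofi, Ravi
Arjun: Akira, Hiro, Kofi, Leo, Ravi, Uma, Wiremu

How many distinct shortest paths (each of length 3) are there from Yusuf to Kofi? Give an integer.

The shortest distance is 3. The length-3 paths are: Yusuf–Leo–Arjun–Kofi; Yusuf–Ravi–Arjun–Kofi; Yusuf–Wiremu–Arjun–Kofi; Yusuf–Ravi–Uma–Kofi; Yusuf–Dee–Uma–Kofi.
That gives 5 distinct shortest paths.

5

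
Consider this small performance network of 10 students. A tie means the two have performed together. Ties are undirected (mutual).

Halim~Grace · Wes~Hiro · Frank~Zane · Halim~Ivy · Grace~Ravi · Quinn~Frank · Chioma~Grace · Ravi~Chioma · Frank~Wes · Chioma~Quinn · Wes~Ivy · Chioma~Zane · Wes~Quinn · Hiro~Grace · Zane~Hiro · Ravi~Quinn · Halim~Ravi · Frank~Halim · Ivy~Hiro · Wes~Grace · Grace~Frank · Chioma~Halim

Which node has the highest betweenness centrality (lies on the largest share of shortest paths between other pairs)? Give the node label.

Grace

Unnormalized betweenness of each node: Chioma:35/12, Frank:11/4, Grace:17/4, Halim:41/12, Hiro:13/6, Ivy:5/6, Quinn:19/12, Ravi:7/12, Wes:41/12, Zane:13/12.
Grace has the largest value, 17/4, making it the main broker — the node through which the most shortest paths run.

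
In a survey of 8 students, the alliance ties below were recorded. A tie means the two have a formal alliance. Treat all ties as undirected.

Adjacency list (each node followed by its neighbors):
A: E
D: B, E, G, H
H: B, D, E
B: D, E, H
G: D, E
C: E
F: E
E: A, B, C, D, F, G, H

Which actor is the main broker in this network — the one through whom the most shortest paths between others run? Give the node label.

E

Unnormalized betweenness of each node: A:0, B:0, C:0, D:1, E:16, F:0, G:0, H:0.
E has the largest value, 16, making it the main broker — the node through which the most shortest paths run.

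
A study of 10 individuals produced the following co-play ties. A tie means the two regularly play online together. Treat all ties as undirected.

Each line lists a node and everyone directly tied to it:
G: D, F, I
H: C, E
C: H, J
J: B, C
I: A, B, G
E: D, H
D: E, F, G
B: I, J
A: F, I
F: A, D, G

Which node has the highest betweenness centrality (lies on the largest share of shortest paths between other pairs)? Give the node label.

Unnormalized betweenness of each node: A:3/2, B:15/2, C:9/2, D:19/2, E:15/2, F:7/2, G:6, H:11/2, I:10, J:11/2.
I has the largest value, 10, making it the main broker — the node through which the most shortest paths run.

I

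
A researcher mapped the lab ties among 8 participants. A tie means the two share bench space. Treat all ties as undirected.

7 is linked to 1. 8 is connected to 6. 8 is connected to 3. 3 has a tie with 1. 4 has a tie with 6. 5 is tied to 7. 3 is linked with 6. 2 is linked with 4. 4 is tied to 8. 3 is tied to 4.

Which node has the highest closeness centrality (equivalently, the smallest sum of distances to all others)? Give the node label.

3

Farness (sum of distances to all others) for each node — 1:13, 2:19, 3:11, 4:13, 5:23, 6:14, 7:17, 8:14.
The smallest farness is 11, for 3, so 3 has the highest closeness.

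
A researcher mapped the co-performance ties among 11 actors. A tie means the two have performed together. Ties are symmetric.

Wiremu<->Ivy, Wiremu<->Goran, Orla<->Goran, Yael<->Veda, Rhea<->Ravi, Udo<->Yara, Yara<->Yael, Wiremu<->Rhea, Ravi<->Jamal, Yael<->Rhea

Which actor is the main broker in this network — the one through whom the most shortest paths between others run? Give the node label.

Unnormalized betweenness of each node: Goran:9, Ivy:0, Jamal:0, Orla:0, Ravi:9, Rhea:32, Udo:0, Veda:0, Wiremu:23, Yael:23, Yara:9.
Rhea has the largest value, 32, making it the main broker — the node through which the most shortest paths run.

Rhea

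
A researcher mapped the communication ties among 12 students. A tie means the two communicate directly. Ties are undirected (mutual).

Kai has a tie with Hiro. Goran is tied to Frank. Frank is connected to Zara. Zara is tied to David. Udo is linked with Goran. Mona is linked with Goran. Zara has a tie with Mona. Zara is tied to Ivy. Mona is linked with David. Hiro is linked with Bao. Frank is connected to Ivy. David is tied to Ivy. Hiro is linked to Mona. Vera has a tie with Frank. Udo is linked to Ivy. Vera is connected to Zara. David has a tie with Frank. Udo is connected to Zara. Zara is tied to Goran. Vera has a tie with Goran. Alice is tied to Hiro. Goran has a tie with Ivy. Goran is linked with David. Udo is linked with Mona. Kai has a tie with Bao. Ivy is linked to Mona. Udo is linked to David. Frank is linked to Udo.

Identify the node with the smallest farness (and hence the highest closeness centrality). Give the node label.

Mona

Farness (sum of distances to all others) for each node — Alice:30, Bao:29, David:19, Frank:23, Goran:18, Hiro:20, Ivy:19, Kai:29, Mona:16, Udo:19, Vera:26, Zara:18.
The smallest farness is 16, for Mona, so Mona has the highest closeness.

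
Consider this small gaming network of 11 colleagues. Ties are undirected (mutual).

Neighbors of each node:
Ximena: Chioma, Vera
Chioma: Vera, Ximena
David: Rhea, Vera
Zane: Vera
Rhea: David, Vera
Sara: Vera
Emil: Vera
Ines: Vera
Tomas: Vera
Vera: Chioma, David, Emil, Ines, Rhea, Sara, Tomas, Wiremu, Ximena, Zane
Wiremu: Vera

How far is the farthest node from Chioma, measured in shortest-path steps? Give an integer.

Distances from Chioma: David:2, Emil:2, Ines:2, Rhea:2, Sara:2, Tomas:2, Vera:1, Wiremu:2, Ximena:1, Zane:2.
The largest is 2 (to David, Wiremu, Tomas, Emil, Ines, Rhea, Sara, and Zane), so the eccentricity of Chioma is 2.

2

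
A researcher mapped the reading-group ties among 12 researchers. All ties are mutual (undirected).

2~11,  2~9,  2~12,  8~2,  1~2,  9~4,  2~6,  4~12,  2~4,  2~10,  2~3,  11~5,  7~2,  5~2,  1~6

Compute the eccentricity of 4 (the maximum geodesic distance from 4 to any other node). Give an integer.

Distances from 4: 1:2, 2:1, 3:2, 5:2, 6:2, 7:2, 8:2, 9:1, 10:2, 11:2, 12:1.
The largest is 2 (to 10, 1, 3, 7, 8, 5, 11, and 6), so the eccentricity of 4 is 2.

2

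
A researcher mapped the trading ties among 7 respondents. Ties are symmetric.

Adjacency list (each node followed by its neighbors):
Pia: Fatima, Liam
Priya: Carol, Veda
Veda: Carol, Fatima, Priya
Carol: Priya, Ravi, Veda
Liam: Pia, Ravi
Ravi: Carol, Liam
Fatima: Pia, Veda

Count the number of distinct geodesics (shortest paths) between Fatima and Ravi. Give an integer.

2

The shortest distance is 3. The length-3 paths are: Fatima–Veda–Carol–Ravi; Fatima–Pia–Liam–Ravi.
That gives 2 distinct shortest paths.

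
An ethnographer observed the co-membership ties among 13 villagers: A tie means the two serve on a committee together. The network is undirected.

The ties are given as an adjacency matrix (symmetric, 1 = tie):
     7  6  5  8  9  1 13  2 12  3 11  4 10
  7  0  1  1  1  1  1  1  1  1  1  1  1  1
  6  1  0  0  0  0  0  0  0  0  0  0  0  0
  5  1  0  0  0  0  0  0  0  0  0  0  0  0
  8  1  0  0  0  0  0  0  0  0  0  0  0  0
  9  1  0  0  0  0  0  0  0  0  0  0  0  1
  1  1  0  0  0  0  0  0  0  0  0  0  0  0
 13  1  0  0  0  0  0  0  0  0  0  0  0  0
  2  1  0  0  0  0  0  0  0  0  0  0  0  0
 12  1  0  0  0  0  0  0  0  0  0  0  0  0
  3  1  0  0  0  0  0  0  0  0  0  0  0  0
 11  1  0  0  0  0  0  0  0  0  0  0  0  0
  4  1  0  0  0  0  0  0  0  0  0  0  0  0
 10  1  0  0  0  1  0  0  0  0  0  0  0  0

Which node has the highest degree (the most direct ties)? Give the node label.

7

Degrees — 1:1, 2:1, 3:1, 4:1, 5:1, 6:1, 7:12, 8:1, 9:2, 10:2, 11:1, 12:1, 13:1.
The maximum is 12, attained only by 7.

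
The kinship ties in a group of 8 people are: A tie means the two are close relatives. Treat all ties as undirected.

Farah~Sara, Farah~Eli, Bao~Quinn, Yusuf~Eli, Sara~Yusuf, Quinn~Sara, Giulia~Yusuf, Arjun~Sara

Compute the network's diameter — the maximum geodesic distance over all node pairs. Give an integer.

Eccentricity of each node (its greatest distance to any other): Arjun:3, Bao:4, Eli:4, Farah:3, Giulia:4, Quinn:3, Sara:2, Yusuf:3.
The maximum eccentricity is 4, realized for instance by the pair Giulia–Bao via Giulia – Yusuf – Sara – Quinn – Bao. So the diameter is 4.

4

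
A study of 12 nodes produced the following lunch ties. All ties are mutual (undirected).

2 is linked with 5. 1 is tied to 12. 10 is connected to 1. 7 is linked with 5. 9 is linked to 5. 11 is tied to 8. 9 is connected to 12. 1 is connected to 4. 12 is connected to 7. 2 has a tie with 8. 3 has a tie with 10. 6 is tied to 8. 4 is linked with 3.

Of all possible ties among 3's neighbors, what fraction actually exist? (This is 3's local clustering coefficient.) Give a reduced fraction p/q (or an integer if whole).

3's neighbors: 4 and 10 (k = 2).
Possible neighbor pairs: C(2,2) = 1. Edges among them: none → e = 0.
Clustering(3) = 0/1.

0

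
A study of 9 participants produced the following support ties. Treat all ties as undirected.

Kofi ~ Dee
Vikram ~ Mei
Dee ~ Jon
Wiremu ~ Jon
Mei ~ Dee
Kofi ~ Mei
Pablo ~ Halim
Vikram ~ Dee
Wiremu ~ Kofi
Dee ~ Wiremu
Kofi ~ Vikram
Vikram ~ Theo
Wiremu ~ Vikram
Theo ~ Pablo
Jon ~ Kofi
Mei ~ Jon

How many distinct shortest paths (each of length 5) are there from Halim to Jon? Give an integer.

The shortest distance is 5. The length-5 paths are: Halim–Pablo–Theo–Vikram–Wiremu–Jon; Halim–Pablo–Theo–Vikram–Kofi–Jon; Halim–Pablo–Theo–Vikram–Dee–Jon; Halim–Pablo–Theo–Vikram–Mei–Jon.
That gives 4 distinct shortest paths.

4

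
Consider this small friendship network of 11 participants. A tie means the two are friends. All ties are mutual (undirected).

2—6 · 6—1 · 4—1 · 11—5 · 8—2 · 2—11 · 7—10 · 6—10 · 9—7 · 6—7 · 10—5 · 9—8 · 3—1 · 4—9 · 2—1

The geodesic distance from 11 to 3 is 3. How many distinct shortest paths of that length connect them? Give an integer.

The shortest distance is 3, and the only length-3 path is 11–2–1–3. So there is exactly 1 shortest path.

1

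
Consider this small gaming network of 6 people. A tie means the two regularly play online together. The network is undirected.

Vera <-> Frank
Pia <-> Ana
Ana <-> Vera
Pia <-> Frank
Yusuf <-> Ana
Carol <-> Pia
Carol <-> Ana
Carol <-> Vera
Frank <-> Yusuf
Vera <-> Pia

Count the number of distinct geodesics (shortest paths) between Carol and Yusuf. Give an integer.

1

The shortest distance is 2, and the only length-2 path is Carol–Ana–Yusuf. So there is exactly 1 shortest path.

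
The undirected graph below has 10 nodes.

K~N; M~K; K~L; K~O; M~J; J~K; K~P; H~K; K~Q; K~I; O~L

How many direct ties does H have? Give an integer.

H is directly tied to K. That is 1 neighbor, so the degree of H is 1.

1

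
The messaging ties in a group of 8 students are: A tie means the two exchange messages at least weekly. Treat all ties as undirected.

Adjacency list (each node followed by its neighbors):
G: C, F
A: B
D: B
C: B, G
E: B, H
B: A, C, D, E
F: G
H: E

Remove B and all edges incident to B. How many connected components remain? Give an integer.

4

Without B, the remaining ties split the others into: {C, F, G}; {D}; {E, H}; {A}.
That's 4 separate components.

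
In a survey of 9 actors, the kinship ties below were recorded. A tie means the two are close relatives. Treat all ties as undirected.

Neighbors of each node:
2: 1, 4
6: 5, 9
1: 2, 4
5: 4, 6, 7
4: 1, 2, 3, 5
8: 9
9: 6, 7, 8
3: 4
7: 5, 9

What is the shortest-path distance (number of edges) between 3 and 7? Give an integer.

One shortest route is 3 – 4 – 5 – 7, which uses 3 edges, and at distance 2 from 3 we only reach {1, 2, 5}, which does not include 7. So d(3,7) = 3.

3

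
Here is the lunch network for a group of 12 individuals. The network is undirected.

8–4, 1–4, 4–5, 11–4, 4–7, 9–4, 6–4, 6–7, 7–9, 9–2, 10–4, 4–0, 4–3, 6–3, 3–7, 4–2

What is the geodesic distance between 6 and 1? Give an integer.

2

One shortest route is 6 – 4 – 1, which uses 2 edges, and 6 and 1 are not directly tied, so nothing shorter exists. So d(6,1) = 2.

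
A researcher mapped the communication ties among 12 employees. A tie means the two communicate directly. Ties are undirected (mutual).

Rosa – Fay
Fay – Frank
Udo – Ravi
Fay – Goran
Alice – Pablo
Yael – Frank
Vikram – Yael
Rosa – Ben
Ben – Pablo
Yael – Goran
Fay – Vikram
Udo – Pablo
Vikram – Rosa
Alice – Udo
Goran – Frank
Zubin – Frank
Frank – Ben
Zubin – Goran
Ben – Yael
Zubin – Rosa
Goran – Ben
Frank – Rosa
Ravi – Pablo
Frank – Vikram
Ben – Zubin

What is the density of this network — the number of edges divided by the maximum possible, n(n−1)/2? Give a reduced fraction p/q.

There are 25 edges and 12 nodes, so the maximum possible is C(12,2) = 66.
Density = 25/66.

25/66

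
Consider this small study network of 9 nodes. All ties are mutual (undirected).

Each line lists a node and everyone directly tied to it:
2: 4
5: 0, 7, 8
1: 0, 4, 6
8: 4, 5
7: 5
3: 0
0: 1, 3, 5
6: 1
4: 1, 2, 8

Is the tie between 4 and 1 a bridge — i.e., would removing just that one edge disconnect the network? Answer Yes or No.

No

Even without that edge, 4 still reaches 1 via 4 – 8 – 5 – 0 – 1, so the network stays connected. Not a bridge.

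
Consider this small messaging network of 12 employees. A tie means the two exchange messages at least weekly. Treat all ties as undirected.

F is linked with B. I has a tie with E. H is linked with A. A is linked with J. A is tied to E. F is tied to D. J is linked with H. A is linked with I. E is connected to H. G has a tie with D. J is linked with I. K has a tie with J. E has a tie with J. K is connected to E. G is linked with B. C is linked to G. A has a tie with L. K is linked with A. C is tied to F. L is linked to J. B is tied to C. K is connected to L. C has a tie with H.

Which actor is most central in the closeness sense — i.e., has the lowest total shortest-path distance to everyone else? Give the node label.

H

Farness (sum of distances to all others) for each node — A:21, B:28, C:21, D:36, E:22, F:28, G:28, H:19, I:29, J:21, K:28, L:29.
The smallest farness is 19, for H, so H has the highest closeness.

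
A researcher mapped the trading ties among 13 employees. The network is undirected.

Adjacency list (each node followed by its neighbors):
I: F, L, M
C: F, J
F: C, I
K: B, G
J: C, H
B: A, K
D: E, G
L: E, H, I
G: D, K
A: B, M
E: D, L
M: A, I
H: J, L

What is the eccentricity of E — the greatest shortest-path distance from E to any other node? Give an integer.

Distances from E: A:4, B:4, C:4, D:1, F:3, G:2, H:2, I:2, J:3, K:3, L:1, M:3.
The largest is 4 (to B, C, and A), so the eccentricity of E is 4.

4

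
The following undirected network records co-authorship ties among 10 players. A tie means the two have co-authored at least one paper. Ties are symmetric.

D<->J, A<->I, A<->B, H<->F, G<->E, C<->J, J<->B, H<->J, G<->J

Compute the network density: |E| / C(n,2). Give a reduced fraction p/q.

1/5

There are 9 edges and 10 nodes, so the maximum possible is C(10,2) = 45.
Density = 9/45 = 1/5.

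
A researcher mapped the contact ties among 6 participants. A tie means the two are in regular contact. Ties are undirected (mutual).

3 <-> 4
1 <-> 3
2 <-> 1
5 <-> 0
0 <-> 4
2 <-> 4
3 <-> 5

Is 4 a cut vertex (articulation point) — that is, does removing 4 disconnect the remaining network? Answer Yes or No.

Even without 4, every remaining node can still reach every other (the residual graph is connected), so 4 is not a cut vertex.

No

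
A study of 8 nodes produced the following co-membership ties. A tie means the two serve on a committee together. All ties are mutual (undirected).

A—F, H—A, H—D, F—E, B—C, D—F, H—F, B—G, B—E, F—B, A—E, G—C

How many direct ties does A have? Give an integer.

A is directly tied to E, F, and H. That is 3 neighbors, so the degree of A is 3.

3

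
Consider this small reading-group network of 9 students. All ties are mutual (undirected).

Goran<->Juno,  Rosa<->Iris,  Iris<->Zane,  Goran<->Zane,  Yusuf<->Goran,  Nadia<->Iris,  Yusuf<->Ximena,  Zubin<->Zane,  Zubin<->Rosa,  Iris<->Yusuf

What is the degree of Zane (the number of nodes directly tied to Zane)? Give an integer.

3

Zane is directly tied to Goran, Iris, and Zubin. That is 3 neighbors, so the degree of Zane is 3.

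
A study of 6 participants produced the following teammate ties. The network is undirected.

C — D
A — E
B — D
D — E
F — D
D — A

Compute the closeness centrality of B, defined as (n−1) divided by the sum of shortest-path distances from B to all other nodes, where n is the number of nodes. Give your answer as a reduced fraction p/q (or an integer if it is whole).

Distances from B: A:2, C:2, D:1, E:2, F:2. Sum = 9.
n = 6, so closeness = 5/9.

5/9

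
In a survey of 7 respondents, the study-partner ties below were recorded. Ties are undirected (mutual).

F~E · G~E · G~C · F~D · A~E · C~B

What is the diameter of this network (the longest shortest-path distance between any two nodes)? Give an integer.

Eccentricity of each node (its greatest distance to any other): A:4, B:5, C:4, D:5, E:3, F:4, G:3.
The maximum eccentricity is 5, realized for instance by the pair D–B via D – F – E – G – C – B. So the diameter is 5.

5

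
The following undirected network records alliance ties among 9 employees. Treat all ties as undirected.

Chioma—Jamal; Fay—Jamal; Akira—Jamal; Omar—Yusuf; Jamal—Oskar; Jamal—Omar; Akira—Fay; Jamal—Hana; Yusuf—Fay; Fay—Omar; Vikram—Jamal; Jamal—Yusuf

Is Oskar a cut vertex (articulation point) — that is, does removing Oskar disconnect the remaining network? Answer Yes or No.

No

Even without Oskar, every remaining node can still reach every other (the residual graph is connected), so Oskar is not a cut vertex.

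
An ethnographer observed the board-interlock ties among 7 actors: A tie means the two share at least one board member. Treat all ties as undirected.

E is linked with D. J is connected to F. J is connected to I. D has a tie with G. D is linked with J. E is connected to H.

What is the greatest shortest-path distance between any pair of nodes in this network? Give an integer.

4

Eccentricity of each node (its greatest distance to any other): D:2, E:3, F:4, G:3, H:4, I:4, J:3.
The maximum eccentricity is 4, realized for instance by the pair I–H via I – J – D – E – H. So the diameter is 4.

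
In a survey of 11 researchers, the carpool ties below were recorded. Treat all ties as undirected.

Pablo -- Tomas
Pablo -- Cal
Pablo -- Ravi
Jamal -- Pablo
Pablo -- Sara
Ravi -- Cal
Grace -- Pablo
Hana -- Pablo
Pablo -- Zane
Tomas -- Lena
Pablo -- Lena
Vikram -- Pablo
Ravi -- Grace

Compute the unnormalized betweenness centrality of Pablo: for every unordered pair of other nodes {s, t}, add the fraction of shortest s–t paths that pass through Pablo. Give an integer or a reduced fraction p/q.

Pairs whose geodesics pass through Pablo — Hana–Jamal: 1; Hana–Sara: 1; Hana–Grace: 1; Hana–Ravi: 1; Hana–Tomas: 1; Hana–Zane: 1; Hana–Cal: 1; Hana–Vikram: 1; Hana–Lena: 1; Jamal–Sara: 1; Jamal–Grace: 1; Jamal–Ravi: 1; Jamal–Tomas: 1; Jamal–Zane: 1 … (+28 more pairs).
All other pairs contribute 0.
Summing the contributions gives betweenness(Pablo) = 83/2.

83/2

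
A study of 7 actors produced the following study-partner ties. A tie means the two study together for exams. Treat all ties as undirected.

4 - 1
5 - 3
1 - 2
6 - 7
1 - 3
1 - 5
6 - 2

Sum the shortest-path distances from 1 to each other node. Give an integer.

Distances from 1: 2:1, 3:1, 4:1, 5:1, 6:2, 7:3.
Sum = 1 + 1 + 1 + 1 + 2 + 3 = 9.

9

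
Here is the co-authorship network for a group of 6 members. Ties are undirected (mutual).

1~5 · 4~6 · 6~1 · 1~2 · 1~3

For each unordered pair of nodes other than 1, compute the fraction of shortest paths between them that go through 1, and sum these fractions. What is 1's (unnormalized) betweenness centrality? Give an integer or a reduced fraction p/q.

Pairs whose geodesics pass through 1 — 5–3: 1; 5–2: 1; 5–6: 1; 5–4: 1; 3–2: 1; 3–6: 1; 3–4: 1; 2–6: 1; 2–4: 1.
All other pairs contribute 0.
Summing the contributions gives betweenness(1) = 9.

9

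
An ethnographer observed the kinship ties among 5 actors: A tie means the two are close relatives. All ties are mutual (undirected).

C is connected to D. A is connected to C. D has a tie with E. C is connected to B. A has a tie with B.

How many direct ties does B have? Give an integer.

2

B is directly tied to A and C. That is 2 neighbors, so the degree of B is 2.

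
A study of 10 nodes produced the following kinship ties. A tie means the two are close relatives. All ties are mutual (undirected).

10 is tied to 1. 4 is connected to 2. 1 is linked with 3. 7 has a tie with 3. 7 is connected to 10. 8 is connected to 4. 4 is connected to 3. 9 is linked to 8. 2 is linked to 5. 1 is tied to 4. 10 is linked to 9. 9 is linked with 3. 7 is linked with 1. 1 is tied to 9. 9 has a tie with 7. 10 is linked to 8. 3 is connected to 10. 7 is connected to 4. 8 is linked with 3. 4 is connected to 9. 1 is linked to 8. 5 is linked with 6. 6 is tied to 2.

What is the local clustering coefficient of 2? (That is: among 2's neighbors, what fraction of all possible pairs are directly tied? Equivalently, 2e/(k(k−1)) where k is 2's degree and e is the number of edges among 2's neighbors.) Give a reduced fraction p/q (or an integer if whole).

2's neighbors: 4, 5, and 6 (k = 3).
Possible neighbor pairs: C(3,2) = 3. Edges among them: 5–6 → e = 1.
Clustering(2) = 1/3.

1/3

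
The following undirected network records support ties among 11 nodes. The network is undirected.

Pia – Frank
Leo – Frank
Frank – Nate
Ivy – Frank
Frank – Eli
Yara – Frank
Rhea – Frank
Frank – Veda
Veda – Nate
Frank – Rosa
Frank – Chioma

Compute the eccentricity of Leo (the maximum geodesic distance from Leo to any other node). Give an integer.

Distances from Leo: Chioma:2, Eli:2, Frank:1, Ivy:2, Nate:2, Pia:2, Rhea:2, Rosa:2, Veda:2, Yara:2.
The largest is 2 (to Rosa, Pia, Ivy, Chioma, Rhea, Nate, Yara, Eli, and Veda), so the eccentricity of Leo is 2.

2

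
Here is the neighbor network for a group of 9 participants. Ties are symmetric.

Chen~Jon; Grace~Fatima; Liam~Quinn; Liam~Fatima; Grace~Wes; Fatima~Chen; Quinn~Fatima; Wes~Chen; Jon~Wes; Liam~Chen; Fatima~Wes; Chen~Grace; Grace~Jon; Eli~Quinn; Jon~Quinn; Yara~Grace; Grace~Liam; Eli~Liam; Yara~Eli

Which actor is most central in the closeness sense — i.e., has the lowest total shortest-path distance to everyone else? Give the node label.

Grace

Farness (sum of distances to all others) for each node — Chen:11, Eli:14, Fatima:11, Grace:10, Jon:12, Liam:11, Quinn:12, Wes:13, Yara:14.
The smallest farness is 10, for Grace, so Grace has the highest closeness.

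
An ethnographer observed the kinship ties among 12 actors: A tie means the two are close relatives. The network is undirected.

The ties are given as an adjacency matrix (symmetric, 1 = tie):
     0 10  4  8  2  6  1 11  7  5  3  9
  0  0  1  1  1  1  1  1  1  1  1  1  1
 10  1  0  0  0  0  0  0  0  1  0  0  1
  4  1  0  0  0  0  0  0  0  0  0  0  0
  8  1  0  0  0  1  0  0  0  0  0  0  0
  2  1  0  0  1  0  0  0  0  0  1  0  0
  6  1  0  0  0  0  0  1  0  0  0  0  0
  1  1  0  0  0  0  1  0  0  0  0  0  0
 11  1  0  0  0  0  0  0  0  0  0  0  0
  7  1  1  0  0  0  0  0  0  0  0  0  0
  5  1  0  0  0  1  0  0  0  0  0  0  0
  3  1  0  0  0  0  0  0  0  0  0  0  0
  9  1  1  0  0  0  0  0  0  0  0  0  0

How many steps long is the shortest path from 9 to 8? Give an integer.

2

One shortest route is 9 – 0 – 8, which uses 2 edges, and 9 and 8 are not directly tied, so nothing shorter exists. So d(9,8) = 2.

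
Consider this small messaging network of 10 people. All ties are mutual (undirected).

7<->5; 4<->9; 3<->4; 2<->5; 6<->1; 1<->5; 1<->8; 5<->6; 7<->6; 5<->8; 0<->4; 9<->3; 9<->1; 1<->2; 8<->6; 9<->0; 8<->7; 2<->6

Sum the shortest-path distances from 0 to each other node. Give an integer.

Distances from 0: 1:2, 2:3, 3:2, 4:1, 5:3, 6:3, 7:4, 8:3, 9:1.
Sum = 2 + 3 + 2 + 1 + 3 + 3 + 4 + 3 + 1 = 22.

22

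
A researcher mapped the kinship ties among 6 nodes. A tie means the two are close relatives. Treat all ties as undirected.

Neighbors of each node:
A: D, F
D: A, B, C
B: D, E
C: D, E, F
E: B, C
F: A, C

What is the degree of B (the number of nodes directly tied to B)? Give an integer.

B is directly tied to D and E. That is 2 neighbors, so the degree of B is 2.

2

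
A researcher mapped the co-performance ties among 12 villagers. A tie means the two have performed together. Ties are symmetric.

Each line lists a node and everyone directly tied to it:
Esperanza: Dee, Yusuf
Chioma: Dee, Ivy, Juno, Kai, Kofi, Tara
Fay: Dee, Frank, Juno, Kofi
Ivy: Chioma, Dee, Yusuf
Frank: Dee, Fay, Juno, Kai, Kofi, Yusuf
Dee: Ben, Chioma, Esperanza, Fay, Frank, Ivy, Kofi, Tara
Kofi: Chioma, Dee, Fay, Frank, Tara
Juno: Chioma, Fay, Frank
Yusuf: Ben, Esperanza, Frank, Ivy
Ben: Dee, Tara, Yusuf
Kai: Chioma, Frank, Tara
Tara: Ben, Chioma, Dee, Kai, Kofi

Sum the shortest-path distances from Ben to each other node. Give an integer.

Distances from Ben: Chioma:2, Dee:1, Esperanza:2, Fay:2, Frank:2, Ivy:2, Juno:3, Kai:2, Kofi:2, Tara:1, Yusuf:1.
Sum = 2 + 1 + 2 + 2 + 2 + 2 + 3 + 2 + 2 + 1 + 1 = 20.

20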